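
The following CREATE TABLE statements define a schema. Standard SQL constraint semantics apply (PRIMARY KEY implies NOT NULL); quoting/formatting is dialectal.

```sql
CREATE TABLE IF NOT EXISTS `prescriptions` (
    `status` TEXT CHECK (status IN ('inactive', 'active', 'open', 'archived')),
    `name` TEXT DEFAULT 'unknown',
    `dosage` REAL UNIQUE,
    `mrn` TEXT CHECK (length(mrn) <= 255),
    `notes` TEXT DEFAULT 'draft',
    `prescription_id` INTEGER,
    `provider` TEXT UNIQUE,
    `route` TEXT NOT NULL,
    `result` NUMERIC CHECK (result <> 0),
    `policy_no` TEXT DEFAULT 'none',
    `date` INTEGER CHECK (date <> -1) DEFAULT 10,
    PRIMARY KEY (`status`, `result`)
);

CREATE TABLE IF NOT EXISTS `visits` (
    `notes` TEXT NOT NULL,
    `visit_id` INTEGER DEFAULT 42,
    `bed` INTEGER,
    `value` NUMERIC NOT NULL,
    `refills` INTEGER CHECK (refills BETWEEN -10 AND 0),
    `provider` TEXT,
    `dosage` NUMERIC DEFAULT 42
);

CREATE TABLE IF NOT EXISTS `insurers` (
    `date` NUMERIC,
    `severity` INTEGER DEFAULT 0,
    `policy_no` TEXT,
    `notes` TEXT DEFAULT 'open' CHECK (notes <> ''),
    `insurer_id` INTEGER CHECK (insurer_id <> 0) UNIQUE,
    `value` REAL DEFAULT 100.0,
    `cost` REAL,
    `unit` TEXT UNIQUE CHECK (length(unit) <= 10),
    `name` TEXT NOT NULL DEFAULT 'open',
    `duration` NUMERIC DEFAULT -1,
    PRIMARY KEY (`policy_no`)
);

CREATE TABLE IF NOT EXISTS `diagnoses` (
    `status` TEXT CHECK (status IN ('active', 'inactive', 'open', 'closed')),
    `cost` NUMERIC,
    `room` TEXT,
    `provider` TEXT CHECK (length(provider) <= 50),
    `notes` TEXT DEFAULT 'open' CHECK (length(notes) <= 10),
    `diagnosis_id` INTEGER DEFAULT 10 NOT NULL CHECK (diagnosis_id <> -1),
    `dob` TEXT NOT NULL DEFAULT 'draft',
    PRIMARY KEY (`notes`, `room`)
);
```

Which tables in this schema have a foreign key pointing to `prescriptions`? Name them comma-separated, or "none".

No REFERENCES clause anywhere in the schema names prescriptions.

none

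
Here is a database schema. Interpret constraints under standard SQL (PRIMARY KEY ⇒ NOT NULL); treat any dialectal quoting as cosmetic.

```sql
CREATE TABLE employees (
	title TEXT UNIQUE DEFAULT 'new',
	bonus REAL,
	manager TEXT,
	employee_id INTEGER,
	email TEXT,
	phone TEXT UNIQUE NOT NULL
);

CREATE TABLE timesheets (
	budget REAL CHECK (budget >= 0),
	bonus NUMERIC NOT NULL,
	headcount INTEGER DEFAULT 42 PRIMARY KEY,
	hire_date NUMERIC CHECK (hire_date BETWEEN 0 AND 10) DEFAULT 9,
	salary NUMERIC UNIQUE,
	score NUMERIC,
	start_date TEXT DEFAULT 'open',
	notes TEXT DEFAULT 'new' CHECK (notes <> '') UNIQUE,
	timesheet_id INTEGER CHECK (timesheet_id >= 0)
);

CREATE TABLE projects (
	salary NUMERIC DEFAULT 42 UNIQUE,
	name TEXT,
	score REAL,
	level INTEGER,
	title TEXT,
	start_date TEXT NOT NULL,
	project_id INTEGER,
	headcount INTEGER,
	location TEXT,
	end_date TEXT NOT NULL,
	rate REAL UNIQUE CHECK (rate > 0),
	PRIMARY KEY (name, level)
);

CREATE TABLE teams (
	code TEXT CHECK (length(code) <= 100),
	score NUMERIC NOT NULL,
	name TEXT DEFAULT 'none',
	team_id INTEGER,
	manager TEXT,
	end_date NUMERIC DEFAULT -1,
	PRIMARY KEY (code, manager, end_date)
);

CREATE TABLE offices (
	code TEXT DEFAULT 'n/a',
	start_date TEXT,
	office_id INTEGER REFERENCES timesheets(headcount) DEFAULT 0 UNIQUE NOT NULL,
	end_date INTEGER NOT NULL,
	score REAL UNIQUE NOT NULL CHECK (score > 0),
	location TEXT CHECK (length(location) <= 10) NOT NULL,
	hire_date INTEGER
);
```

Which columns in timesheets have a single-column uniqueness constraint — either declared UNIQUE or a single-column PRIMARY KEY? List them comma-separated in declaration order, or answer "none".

- budget: no UNIQUE or single-column PK constraint.
- bonus: no UNIQUE or single-column PK constraint.
- headcount: single-column PRIMARY KEY → unique.
- hire_date: no UNIQUE or single-column PK constraint.
- salary: declared UNIQUE → unique.
- score: no UNIQUE or single-column PK constraint.
- start_date: no UNIQUE or single-column PK constraint.
- notes: declared UNIQUE → unique.
- timesheet_id: no UNIQUE or single-column PK constraint.

headcount, salary, notes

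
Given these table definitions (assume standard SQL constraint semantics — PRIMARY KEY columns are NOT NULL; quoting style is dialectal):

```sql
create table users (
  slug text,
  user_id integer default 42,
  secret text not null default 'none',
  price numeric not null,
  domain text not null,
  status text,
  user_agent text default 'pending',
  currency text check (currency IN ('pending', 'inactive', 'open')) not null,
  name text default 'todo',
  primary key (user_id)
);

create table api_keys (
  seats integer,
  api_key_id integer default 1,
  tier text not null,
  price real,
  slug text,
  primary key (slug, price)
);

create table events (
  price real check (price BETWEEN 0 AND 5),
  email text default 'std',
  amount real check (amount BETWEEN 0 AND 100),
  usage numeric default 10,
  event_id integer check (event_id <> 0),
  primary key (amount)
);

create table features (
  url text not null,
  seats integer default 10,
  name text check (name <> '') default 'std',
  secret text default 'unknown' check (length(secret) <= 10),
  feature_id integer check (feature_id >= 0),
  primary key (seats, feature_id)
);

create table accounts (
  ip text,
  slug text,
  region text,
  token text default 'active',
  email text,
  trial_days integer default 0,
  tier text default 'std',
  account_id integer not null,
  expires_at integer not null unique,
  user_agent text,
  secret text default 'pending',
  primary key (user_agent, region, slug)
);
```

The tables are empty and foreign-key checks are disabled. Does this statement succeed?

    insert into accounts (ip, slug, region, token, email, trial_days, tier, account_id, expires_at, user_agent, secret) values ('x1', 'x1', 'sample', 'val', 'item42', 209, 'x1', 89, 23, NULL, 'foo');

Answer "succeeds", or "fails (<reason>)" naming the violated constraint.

user_agent is explicitly set to NULL, but user_agent is part of the PRIMARY KEY (implied NOT NULL).

fails (NOT NULL on user_agent)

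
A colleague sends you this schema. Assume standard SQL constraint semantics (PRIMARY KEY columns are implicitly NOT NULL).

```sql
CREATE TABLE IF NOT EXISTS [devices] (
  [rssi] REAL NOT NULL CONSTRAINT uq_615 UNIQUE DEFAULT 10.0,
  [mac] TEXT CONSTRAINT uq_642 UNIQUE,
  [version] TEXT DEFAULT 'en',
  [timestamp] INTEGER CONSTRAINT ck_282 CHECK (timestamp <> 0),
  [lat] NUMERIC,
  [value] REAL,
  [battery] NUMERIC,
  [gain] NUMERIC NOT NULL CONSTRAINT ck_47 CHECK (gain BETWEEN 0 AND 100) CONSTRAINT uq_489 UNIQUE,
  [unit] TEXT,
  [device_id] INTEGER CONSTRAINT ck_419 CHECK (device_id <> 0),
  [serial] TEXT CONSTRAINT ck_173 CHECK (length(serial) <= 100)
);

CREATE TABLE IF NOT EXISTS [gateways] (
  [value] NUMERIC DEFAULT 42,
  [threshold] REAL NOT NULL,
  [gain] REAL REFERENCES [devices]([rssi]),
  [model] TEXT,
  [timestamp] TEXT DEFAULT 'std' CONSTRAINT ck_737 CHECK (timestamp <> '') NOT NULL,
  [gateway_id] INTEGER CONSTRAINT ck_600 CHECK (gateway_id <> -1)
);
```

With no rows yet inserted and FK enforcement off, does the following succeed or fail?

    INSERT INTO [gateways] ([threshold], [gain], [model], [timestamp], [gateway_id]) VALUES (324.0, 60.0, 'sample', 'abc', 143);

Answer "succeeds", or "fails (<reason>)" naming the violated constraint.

NOT NULL columns: threshold is supplied; timestamp is supplied.
CHECK constraints: 'abc' satisfies (timestamp <> ''); 143 satisfies (gateway_id <> -1).
No constraint is violated.

succeeds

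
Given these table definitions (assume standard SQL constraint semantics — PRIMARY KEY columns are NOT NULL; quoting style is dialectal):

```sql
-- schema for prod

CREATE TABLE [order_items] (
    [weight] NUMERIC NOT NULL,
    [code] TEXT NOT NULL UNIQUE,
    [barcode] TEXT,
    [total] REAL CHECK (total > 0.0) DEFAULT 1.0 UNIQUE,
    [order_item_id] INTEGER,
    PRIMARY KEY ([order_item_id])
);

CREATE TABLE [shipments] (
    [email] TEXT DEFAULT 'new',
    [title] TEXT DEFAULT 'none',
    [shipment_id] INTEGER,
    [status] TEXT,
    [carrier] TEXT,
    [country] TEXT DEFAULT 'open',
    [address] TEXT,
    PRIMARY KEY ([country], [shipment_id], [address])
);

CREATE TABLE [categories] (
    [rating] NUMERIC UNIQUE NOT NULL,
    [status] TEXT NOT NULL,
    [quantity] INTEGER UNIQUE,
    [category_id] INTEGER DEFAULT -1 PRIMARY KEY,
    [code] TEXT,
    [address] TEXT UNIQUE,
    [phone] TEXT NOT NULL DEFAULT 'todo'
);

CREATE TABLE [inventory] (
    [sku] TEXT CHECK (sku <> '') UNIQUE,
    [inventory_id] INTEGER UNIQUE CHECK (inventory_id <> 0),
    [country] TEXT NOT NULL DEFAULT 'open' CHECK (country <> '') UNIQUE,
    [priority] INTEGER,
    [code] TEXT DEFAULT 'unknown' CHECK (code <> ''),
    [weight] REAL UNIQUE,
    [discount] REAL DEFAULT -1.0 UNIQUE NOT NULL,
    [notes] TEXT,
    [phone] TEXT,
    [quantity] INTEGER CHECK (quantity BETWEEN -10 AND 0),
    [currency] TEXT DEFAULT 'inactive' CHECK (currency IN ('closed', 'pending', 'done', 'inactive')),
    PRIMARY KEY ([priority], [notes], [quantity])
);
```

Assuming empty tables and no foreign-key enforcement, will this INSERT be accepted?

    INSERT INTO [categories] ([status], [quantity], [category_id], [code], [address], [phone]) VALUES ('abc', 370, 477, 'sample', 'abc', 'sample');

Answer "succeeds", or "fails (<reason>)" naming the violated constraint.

rating is omitted from the column list and has no DEFAULT, so it would receive NULL.
But rating is declared NOT NULL.

fails (NOT NULL on rating)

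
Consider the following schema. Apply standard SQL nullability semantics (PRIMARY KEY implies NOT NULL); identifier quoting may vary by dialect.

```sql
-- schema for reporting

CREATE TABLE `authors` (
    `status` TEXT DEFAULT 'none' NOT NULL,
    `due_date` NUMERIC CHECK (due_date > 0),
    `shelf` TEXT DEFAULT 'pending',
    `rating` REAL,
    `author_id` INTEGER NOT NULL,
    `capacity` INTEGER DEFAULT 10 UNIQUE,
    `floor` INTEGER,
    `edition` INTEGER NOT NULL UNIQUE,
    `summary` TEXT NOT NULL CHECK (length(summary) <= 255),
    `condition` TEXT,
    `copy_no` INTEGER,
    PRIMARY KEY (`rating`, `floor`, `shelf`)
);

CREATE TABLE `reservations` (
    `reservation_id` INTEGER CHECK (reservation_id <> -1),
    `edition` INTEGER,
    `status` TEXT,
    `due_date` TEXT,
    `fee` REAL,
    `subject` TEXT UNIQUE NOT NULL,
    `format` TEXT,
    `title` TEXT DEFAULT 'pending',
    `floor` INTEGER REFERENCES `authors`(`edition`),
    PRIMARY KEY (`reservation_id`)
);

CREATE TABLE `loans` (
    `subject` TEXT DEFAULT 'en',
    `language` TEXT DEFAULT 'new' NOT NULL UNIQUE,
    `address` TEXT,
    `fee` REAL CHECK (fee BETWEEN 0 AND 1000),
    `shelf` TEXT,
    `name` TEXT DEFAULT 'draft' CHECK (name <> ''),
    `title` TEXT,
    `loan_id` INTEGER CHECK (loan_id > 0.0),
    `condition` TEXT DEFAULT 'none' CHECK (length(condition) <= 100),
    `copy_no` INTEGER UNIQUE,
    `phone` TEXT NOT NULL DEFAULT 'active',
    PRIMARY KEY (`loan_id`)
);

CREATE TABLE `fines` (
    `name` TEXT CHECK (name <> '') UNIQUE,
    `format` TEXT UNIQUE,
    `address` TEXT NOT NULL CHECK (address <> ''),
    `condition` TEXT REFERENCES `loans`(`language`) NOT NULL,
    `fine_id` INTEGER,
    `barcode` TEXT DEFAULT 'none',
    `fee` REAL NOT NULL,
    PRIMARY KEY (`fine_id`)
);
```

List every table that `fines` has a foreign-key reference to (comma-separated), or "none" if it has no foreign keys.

- condition REFERENCES loans(language).

loans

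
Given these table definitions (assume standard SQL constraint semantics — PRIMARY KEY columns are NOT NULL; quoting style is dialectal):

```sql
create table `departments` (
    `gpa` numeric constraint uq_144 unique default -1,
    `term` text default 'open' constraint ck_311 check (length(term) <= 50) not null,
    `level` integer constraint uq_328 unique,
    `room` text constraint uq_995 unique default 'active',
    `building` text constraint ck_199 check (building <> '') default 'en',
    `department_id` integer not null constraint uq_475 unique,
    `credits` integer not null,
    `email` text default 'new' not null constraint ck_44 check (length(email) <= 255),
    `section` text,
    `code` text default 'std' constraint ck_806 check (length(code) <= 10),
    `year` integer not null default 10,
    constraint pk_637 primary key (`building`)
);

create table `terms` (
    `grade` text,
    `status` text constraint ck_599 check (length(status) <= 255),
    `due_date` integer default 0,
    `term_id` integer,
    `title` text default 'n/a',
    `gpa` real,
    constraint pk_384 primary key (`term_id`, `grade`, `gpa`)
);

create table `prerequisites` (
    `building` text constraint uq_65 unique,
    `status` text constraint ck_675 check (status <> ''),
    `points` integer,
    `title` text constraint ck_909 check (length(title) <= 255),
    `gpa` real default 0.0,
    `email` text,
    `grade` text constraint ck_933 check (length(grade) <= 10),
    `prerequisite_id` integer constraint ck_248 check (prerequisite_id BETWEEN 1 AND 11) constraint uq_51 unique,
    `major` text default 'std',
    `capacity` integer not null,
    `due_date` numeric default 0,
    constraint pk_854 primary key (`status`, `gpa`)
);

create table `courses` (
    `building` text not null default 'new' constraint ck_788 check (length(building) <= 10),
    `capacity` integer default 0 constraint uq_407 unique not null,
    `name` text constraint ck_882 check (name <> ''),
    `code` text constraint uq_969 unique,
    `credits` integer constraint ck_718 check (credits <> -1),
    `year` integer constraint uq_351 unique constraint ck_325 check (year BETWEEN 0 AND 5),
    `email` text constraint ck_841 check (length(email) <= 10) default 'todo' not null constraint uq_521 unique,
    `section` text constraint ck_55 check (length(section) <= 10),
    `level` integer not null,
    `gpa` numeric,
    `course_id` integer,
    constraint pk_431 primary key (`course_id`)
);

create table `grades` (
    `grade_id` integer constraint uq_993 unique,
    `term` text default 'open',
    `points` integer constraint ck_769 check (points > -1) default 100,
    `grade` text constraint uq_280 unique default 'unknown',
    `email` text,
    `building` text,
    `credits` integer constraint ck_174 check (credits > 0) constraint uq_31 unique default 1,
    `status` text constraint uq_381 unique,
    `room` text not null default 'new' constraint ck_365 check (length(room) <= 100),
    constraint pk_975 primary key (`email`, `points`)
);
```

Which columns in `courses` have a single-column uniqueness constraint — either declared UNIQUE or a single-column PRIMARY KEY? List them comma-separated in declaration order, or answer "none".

capacity, code, year, email, course_id

- building: no UNIQUE or single-column PK constraint.
- capacity: declared UNIQUE → unique.
- name: no UNIQUE or single-column PK constraint.
- code: declared UNIQUE → unique.
- credits: no UNIQUE or single-column PK constraint.
- year: declared UNIQUE → unique.
- email: declared UNIQUE → unique.
- section: no UNIQUE or single-column PK constraint.
- level: no UNIQUE or single-column PK constraint.
- gpa: no UNIQUE or single-column PK constraint.
- course_id: single-column PRIMARY KEY → unique.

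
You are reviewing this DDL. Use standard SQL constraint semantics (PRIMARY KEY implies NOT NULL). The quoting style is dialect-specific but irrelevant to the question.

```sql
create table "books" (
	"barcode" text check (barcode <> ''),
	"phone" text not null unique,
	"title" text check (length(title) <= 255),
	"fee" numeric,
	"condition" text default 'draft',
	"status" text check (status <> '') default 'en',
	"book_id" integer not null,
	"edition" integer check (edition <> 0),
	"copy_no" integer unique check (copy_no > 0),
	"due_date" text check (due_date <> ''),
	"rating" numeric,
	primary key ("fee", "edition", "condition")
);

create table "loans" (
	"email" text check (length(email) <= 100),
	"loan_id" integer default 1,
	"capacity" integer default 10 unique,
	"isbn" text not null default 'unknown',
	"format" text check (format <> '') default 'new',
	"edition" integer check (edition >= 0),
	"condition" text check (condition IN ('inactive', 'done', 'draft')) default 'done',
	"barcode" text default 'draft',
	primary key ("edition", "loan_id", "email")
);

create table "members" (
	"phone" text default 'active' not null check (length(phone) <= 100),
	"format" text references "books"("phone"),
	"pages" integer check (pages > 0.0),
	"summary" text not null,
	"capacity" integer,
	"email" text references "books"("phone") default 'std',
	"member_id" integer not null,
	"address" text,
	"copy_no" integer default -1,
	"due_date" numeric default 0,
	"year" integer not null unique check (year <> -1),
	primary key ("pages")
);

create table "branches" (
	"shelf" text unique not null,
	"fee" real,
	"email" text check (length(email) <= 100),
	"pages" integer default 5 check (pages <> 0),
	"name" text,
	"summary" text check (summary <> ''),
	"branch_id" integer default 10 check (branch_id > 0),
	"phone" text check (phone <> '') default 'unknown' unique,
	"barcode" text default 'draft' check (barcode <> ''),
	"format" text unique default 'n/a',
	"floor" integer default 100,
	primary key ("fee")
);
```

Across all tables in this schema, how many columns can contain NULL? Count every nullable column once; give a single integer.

25

books: 6 nullable (barcode, title, status, copy_no, due_date, rating — PK (fee, edition, condition) and explicit NOT NULL columns excluded).
loans: 4 nullable (capacity, format, condition, barcode — PK (edition, loan_id, email) and explicit NOT NULL columns excluded).
members: 6 nullable (format, capacity, email, address, copy_no, due_date — PK (pages) and explicit NOT NULL columns excluded).
branches: 9 nullable (email, pages, name, summary, branch_id, phone, barcode, format, floor — PK (fee) and explicit NOT NULL columns excluded).
Total: 6 + 4 + 6 + 9 = 25.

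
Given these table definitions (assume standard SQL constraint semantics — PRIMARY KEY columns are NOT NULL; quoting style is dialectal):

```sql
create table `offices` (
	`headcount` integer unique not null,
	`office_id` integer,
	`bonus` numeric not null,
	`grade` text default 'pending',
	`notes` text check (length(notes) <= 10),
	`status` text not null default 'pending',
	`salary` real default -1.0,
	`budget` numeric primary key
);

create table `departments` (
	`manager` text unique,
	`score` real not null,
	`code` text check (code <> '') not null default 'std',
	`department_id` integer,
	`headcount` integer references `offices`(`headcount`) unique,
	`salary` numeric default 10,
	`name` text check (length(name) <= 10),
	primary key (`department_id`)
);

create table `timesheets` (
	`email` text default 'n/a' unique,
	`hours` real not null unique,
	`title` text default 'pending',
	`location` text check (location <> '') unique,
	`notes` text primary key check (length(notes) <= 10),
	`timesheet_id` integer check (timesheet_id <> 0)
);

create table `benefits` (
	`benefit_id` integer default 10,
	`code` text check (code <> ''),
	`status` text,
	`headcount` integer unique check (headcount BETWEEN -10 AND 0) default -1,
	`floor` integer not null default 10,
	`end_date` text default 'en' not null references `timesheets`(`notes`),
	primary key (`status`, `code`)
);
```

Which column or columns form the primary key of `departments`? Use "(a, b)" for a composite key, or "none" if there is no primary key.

department_id is declared PRIMARY KEY as a table-level PRIMARY KEY clause.

department_id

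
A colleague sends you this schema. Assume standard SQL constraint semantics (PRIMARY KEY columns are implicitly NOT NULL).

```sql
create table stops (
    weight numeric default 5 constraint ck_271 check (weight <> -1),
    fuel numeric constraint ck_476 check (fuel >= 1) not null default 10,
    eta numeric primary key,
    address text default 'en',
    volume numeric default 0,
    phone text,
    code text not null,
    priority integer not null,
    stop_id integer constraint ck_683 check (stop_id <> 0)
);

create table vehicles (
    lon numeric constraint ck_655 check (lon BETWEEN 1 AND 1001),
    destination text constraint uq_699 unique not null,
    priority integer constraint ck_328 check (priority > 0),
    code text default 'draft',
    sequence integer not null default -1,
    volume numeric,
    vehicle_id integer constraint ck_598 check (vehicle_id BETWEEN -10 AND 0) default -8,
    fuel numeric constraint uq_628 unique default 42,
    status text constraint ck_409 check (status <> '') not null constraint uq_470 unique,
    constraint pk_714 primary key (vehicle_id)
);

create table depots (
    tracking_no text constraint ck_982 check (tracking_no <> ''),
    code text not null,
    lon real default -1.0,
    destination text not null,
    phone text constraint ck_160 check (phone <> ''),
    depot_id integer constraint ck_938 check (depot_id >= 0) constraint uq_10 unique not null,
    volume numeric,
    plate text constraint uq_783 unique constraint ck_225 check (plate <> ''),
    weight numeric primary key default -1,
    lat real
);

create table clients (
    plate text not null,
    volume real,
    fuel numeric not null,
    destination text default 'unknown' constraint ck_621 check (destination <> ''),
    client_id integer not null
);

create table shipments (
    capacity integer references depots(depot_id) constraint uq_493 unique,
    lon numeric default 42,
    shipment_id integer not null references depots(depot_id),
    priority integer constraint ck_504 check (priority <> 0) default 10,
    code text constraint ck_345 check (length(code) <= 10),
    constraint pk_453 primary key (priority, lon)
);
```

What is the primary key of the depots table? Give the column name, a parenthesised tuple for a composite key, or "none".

weight

weight is declared PRIMARY KEY inline on the column.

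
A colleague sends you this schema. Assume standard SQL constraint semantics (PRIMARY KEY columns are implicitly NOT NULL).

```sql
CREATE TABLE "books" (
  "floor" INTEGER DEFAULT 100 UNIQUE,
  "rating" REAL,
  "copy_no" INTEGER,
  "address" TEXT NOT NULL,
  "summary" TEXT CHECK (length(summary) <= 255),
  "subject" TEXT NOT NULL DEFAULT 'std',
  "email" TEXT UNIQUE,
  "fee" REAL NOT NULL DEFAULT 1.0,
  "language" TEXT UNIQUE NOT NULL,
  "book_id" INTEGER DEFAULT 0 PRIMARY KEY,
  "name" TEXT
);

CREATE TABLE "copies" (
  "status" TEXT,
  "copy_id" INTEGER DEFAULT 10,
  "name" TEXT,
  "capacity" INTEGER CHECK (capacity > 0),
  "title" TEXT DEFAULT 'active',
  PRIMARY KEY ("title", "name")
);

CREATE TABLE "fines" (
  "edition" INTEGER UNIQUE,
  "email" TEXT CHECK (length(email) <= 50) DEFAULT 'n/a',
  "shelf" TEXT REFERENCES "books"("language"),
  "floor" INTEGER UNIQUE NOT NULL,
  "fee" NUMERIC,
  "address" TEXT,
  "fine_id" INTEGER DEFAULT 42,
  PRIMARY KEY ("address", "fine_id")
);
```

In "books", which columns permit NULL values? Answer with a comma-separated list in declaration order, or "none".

- floor: UNIQUE does not imply NOT NULL → nullable.
- rating: no NOT NULL constraint applies → nullable.
- copy_no: no NOT NULL constraint applies → nullable.
- address: declared NOT NULL → not nullable.
- summary: CHECK does not forbid NULL (a CHECK constraint passes when its expression is NULL) → nullable.
- subject: declared NOT NULL → not nullable.
- email: UNIQUE does not imply NOT NULL → nullable.
- fee: declared NOT NULL → not nullable.
- language: declared NOT NULL → not nullable.
- book_id: part of the PRIMARY KEY, which implies NOT NULL → not nullable.
- name: no NOT NULL constraint applies → nullable.

floor, rating, copy_no, summary, email, name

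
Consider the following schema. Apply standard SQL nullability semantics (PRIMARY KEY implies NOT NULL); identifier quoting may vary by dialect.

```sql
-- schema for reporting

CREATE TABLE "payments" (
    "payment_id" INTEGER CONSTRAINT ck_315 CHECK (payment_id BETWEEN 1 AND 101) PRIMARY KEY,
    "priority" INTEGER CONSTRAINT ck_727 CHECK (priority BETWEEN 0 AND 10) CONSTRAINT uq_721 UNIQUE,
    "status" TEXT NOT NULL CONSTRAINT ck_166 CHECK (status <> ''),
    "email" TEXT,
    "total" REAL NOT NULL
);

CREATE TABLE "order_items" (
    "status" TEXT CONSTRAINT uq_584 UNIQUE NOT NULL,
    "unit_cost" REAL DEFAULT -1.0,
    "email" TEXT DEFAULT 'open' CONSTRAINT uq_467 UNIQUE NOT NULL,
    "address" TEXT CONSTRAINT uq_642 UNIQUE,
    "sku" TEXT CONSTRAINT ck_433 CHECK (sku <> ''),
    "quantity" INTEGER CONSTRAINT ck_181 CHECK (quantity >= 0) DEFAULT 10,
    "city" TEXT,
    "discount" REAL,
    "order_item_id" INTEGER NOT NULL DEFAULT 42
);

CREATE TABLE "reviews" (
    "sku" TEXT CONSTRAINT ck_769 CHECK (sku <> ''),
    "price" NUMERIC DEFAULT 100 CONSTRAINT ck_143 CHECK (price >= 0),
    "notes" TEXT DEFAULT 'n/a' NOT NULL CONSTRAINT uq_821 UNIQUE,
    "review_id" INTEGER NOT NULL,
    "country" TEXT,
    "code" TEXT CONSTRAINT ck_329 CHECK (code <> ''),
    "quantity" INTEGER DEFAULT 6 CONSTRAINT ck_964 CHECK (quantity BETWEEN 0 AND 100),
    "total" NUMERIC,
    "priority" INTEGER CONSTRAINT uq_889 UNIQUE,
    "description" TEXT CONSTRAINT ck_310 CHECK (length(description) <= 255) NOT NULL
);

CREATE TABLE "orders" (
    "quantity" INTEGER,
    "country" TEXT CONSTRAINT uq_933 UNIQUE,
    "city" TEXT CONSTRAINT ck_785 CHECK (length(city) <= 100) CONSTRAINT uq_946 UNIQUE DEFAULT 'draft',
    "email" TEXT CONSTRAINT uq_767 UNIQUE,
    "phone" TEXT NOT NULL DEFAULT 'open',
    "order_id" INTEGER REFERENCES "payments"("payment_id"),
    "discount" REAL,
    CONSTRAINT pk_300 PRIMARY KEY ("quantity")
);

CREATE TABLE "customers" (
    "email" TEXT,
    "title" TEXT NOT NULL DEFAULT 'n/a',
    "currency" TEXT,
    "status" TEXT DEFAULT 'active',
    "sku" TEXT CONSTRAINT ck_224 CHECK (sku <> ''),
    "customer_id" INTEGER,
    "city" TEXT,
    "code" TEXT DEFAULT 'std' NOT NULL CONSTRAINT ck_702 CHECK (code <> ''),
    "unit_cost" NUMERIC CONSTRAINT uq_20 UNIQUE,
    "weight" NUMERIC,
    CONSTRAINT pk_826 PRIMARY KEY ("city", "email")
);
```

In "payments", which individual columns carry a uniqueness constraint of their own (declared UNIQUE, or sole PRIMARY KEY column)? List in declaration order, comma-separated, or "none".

payment_id, priority

- payment_id: single-column PRIMARY KEY → unique.
- priority: declared UNIQUE → unique.
- status: no UNIQUE or single-column PK constraint.
- email: no UNIQUE or single-column PK constraint.
- total: no UNIQUE or single-column PK constraint.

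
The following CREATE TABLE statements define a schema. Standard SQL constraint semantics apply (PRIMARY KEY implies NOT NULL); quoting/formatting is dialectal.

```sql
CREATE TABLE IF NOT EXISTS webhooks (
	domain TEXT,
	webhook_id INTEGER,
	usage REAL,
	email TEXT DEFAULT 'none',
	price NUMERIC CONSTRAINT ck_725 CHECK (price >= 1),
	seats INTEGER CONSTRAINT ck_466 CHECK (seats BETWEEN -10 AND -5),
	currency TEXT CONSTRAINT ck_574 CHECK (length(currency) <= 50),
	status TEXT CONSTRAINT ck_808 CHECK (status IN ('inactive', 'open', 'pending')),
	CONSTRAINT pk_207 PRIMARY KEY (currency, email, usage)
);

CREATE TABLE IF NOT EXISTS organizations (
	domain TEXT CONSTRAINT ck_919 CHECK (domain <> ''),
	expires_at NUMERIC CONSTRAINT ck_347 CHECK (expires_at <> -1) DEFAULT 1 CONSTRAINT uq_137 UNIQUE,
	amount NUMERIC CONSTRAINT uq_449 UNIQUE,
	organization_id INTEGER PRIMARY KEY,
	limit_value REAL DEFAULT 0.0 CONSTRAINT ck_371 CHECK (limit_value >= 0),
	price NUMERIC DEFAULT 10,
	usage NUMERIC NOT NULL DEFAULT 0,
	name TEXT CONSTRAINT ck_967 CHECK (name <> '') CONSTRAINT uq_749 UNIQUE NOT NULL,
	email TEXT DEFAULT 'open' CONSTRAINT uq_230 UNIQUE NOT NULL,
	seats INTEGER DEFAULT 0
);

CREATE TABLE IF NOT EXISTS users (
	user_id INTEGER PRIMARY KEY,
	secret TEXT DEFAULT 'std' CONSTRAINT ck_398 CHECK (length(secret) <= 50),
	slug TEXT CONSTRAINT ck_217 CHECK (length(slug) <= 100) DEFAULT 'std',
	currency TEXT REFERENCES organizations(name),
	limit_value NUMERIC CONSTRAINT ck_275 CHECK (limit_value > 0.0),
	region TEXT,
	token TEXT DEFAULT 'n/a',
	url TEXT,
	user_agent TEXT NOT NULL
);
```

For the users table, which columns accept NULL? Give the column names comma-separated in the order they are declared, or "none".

- user_id: part of the PRIMARY KEY, which implies NOT NULL → not nullable.
- secret: CHECK does not forbid NULL (a CHECK constraint passes when its expression is NULL) → nullable.
- slug: CHECK does not forbid NULL (a CHECK constraint passes when its expression is NULL) → nullable.
- currency: a foreign key column may be NULL unless separately constrained → nullable.
- limit_value: CHECK does not forbid NULL (a CHECK constraint passes when its expression is NULL) → nullable.
- region: no NOT NULL constraint applies → nullable.
- token: DEFAULT only fills an omitted column; an explicit NULL is still allowed → nullable.
- url: no NOT NULL constraint applies → nullable.
- user_agent: declared NOT NULL → not nullable.

secret, slug, currency, limit_value, region, token, url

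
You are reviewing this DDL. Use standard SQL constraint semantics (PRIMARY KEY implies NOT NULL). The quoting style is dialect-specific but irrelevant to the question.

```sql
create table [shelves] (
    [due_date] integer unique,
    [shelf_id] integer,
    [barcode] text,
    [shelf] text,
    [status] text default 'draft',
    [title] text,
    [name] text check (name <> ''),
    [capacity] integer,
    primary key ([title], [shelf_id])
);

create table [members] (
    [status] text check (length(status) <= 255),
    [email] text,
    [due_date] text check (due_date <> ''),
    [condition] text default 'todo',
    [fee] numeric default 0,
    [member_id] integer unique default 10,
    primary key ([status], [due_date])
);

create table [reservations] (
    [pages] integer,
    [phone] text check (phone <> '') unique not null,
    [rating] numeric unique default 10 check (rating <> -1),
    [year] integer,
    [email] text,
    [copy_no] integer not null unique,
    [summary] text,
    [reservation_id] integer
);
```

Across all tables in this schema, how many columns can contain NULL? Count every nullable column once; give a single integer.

shelves: 6 nullable (due_date, barcode, shelf, status, name, capacity — PK (title, shelf_id) and explicit NOT NULL columns excluded).
members: 4 nullable (email, condition, fee, member_id — PK (status, due_date) and explicit NOT NULL columns excluded).
reservations: 6 nullable (pages, rating, year, email, summary, reservation_id — PK none and explicit NOT NULL columns excluded).
Total: 6 + 4 + 6 = 16.

16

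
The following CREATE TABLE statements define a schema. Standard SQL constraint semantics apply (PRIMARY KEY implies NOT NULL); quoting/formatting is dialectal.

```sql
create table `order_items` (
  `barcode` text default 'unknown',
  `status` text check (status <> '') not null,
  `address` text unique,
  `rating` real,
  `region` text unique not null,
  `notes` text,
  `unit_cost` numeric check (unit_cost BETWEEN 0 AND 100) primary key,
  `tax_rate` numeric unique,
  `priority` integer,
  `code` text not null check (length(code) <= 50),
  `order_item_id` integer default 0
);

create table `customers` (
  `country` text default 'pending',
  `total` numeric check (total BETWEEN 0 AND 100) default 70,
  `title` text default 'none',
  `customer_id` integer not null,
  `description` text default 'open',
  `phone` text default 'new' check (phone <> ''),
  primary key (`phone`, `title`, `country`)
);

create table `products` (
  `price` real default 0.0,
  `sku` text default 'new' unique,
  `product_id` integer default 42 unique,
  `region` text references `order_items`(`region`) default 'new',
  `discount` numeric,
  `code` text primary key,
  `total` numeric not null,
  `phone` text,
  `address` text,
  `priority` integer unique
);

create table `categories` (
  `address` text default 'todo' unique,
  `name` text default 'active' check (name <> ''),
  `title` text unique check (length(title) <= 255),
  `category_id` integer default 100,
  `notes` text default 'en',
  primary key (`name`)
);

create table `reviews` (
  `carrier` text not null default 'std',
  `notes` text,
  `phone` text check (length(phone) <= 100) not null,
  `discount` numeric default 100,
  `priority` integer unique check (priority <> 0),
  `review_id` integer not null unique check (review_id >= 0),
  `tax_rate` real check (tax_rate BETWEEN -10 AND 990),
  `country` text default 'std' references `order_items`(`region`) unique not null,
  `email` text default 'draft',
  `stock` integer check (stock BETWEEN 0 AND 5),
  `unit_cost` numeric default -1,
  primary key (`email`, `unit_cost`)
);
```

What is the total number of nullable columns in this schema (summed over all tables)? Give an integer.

order_items: 7 nullable (barcode, address, rating, notes, tax_rate, priority, order_item_id — PK (unit_cost) and explicit NOT NULL columns excluded).
customers: 2 nullable (total, description — PK (phone, title, country) and explicit NOT NULL columns excluded).
products: 8 nullable (price, sku, product_id, region, discount, phone, address, priority — PK (code) and explicit NOT NULL columns excluded).
categories: 4 nullable (address, title, category_id, notes — PK (name) and explicit NOT NULL columns excluded).
reviews: 5 nullable (notes, discount, priority, tax_rate, stock — PK (email, unit_cost) and explicit NOT NULL columns excluded).
Total: 7 + 2 + 8 + 4 + 5 = 26.

26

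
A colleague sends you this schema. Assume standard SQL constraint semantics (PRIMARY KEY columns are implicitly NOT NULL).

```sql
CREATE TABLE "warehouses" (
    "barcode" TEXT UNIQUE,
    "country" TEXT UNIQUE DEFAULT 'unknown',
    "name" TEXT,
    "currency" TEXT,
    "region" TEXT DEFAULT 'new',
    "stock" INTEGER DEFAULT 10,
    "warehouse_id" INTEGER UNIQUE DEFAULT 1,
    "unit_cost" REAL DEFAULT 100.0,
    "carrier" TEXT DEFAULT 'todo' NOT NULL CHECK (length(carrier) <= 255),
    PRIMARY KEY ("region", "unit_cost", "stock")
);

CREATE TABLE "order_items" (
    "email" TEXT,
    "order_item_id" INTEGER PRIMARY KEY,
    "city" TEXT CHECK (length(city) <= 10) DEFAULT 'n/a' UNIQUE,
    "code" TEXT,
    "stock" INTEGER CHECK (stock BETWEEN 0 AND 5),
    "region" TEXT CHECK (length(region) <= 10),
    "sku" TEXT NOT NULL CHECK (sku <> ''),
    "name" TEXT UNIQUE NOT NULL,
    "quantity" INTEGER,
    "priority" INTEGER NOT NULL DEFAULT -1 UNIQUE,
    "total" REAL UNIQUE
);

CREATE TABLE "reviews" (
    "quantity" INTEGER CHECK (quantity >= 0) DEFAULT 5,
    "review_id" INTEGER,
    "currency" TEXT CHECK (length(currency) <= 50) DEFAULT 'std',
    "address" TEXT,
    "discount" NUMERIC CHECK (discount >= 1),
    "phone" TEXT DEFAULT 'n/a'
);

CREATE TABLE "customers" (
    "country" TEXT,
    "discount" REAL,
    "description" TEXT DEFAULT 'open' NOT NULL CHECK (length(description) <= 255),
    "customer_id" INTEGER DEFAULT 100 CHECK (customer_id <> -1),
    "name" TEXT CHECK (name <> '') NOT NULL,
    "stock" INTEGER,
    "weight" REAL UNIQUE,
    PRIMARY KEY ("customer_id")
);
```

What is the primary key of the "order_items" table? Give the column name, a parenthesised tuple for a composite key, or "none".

order_item_id

order_item_id is declared PRIMARY KEY inline on the column.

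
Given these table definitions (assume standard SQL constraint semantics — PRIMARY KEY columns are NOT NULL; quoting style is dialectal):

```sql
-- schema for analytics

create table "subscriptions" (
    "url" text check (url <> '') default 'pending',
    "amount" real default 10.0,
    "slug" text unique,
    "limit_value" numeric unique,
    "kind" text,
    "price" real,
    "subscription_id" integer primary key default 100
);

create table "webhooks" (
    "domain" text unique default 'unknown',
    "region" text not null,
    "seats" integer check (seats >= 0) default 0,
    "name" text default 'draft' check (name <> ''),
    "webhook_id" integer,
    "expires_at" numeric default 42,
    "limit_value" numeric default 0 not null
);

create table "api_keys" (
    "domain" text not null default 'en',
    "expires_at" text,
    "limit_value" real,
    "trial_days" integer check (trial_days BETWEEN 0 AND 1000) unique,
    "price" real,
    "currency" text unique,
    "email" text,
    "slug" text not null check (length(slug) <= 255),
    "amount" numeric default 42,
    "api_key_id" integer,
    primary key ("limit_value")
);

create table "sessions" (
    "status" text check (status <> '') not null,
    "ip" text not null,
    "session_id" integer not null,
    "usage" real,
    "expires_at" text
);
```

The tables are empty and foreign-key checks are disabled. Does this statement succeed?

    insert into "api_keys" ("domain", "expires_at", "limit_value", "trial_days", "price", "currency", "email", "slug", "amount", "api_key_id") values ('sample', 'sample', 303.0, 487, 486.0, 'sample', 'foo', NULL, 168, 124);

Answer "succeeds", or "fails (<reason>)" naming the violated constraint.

fails (NOT NULL on slug)

slug is explicitly set to NULL, but slug is declared NOT NULL.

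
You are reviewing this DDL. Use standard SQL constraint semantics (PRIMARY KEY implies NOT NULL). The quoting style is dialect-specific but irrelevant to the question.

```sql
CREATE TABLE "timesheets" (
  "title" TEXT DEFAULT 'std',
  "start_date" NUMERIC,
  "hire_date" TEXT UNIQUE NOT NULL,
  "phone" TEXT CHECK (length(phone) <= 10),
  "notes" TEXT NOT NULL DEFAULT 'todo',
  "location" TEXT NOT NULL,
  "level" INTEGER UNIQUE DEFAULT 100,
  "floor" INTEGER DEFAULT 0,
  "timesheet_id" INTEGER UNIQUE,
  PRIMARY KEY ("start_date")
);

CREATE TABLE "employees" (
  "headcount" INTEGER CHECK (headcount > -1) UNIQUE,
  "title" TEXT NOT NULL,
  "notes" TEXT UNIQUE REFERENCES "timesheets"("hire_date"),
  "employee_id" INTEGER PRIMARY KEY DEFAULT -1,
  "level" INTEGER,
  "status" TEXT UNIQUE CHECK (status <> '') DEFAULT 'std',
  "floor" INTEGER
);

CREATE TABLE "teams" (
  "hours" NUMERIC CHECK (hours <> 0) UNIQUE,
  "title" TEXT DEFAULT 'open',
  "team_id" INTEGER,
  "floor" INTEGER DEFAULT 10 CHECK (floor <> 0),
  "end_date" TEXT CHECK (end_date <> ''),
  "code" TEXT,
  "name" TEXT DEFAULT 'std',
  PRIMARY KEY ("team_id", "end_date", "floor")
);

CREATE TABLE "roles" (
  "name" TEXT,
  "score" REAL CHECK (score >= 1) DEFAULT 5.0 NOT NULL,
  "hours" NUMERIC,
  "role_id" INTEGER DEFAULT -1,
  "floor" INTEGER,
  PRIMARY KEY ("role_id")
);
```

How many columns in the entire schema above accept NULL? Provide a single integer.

17

timesheets: 5 nullable (title, phone, level, floor, timesheet_id — PK (start_date) and explicit NOT NULL columns excluded).
employees: 5 nullable (headcount, notes, level, status, floor — PK (employee_id) and explicit NOT NULL columns excluded).
teams: 4 nullable (hours, title, code, name — PK (team_id, end_date, floor) and explicit NOT NULL columns excluded).
roles: 3 nullable (name, hours, floor — PK (role_id) and explicit NOT NULL columns excluded).
Total: 5 + 5 + 4 + 3 = 17.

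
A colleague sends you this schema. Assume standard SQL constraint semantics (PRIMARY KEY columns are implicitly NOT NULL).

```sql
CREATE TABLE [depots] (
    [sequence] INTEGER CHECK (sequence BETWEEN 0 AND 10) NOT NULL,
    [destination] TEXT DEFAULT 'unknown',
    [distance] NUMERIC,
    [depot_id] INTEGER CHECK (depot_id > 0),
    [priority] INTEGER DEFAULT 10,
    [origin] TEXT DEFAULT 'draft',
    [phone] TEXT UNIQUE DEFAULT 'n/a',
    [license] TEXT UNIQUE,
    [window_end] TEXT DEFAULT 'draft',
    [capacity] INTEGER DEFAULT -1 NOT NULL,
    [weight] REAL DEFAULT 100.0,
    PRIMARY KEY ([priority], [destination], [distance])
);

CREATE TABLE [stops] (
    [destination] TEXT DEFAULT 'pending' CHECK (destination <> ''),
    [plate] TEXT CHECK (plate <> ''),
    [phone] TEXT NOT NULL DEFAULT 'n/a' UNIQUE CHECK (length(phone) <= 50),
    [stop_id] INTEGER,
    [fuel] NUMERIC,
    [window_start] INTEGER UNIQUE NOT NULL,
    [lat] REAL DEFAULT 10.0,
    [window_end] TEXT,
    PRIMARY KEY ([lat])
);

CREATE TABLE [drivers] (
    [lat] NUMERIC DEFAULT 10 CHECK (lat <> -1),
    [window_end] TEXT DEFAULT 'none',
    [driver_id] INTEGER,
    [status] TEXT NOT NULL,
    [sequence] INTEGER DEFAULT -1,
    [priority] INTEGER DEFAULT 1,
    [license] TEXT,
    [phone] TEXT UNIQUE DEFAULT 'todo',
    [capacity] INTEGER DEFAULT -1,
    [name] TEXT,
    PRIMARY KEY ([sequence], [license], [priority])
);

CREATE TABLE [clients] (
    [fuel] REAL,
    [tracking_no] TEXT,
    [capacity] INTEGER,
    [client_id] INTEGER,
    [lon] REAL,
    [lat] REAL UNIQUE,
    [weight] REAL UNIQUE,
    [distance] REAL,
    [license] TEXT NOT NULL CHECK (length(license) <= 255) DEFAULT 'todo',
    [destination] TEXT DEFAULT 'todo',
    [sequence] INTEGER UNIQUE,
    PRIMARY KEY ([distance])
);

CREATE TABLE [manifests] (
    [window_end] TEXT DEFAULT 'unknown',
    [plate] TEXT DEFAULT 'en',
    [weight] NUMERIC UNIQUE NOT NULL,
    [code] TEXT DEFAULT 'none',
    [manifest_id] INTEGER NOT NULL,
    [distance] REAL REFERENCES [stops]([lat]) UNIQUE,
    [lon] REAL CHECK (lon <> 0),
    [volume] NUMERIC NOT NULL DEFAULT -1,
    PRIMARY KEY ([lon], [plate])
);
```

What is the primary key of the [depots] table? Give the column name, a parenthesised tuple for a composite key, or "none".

(priority, destination, distance)

A table-level PRIMARY KEY clause names 3 columns: priority, destination, distance.
This is a composite key — the combination is unique, not each column individually.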